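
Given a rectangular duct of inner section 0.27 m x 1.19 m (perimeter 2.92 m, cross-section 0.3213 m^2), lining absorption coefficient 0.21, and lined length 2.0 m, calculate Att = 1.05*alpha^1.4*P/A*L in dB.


alpha^1.4 = 0.21^1.4 = 0.112488
Attenuation rate = 1.05 * alpha^1.4 * P / A
= 1.05 * 0.112488 * 2.92 / 0.3213 = 1.07341 dB/m
Total Att = 1.07341 * 2.0 = 2.1468 dB


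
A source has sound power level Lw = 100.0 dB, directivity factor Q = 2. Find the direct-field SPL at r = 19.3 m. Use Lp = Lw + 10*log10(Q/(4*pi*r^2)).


4*pi*r^2 = 4*pi*19.3^2 = 4680.85 m^2
Q / (4*pi*r^2) = 2 / 4680.85 = 0.000427273
Lp = 100.0 + 10*log10(0.000427273) = 66.307 dB


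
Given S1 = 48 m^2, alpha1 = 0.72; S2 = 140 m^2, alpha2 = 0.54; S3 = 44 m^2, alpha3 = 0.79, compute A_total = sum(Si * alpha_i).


48 * 0.72 = 34.56
140 * 0.54 = 75.6
44 * 0.79 = 34.76
A_total = 34.56 + 75.6 + 34.76 = 144.92 m^2


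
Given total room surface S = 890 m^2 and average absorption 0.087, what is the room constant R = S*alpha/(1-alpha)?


R = 890 * 0.087 / (1 - 0.087) = 84.808 m^2


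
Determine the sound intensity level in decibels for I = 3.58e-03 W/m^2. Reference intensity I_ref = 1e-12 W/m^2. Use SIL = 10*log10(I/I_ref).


I / I_ref = 3.58e-03 / 1e-12 = 3.58e+09
SIL = 10 * log10(3.58e+09) = 95.539 dB


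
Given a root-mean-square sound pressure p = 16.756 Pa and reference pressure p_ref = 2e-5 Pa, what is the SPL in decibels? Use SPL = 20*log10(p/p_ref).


p / p_ref = 16.756 / 2e-5 = 837800
SPL = 20 * log10(837800) = 118.46 dB


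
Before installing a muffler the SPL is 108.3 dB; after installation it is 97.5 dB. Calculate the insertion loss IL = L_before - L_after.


Insertion loss = SPL without muffler - SPL with muffler
IL = 108.3 - 97.5 = 10.8 dB


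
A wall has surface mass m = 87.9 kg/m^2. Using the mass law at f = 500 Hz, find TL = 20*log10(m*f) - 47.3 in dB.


m * f = 87.9 * 500 = 43950
20*log10(43950) = 92.8592 dB
TL = 92.8592 - 47.3 = 45.559 dB


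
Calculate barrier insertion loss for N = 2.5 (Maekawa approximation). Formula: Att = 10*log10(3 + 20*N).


3 + 20*N = 3 + 20*2.5 = 53
Att = 10*log10(53) = 17.243 dB


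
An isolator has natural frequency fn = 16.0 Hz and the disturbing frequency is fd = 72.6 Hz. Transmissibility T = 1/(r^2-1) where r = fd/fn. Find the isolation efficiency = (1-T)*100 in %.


r = 72.6 / 16.0 = 4.5375
r^2 - 1 = 4.5375^2 - 1 = 19.5889
T = 1/19.5889 = 0.0510493
Efficiency = (1 - 0.0510493)*100 = 94.895 %


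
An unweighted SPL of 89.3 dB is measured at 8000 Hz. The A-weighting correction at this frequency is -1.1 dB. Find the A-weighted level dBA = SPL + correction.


A-weighting table: 8000 Hz -> -1.1 dB correction
SPL_A = SPL + correction = 89.3 + (-1.1) = 88.2 dBA


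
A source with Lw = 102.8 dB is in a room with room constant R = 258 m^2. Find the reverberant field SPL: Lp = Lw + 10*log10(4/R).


4/R = 4/258 = 0.0155039
Lp = 102.8 + 10*log10(0.0155039) = 84.704 dB


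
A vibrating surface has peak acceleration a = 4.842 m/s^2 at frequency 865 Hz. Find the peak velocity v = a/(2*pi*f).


omega = 2*pi*f = 2*pi*865 = 5434.96 rad/s
v = a / omega = 4.842 / 5434.96 = 0.0008909 m/s


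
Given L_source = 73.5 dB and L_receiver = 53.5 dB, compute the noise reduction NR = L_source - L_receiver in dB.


NR = L_source - L_receiver (difference between source and receiving room levels)
NR = 73.5 - 53.5 = 20 dB


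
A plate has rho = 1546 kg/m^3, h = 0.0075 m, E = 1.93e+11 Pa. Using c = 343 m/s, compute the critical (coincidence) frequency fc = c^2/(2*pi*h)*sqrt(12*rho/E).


12*rho/E = 12*1546/1.93e+11 = 9.61244e-08
sqrt(12*rho/E) = sqrt(9.61244e-08) = 0.000310039
c^2/(2*pi*h) = 343^2/(2*pi*0.0075) = 2.49659e+06
fc = 2.49659e+06 * 0.000310039 = 774.04 Hz


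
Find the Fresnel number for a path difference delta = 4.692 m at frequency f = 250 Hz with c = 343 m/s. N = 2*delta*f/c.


N = 2*delta*f/c = 2*delta/lambda, where lambda = c/f
lambda = 343 / 250 = 1.372 m
N = 2 * 4.692 / 1.372 = 6.8397


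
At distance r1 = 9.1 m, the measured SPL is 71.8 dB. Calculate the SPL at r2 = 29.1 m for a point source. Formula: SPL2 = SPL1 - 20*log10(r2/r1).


r2/r1 = 29.1/9.1 = 3.1978
Correction = 20*log10(3.1978) = 10.097 dB
SPL2 = 71.8 - 10.097 = 61.703 dB


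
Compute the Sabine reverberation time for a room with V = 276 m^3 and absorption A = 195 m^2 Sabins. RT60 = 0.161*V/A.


RT60 = 0.161 * 276 / 195 = 0.22788 s


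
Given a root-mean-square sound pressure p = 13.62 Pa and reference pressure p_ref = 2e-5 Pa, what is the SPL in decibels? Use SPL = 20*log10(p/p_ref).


p / p_ref = 13.62 / 2e-5 = 681000
SPL = 20 * log10(681000) = 116.66 dB


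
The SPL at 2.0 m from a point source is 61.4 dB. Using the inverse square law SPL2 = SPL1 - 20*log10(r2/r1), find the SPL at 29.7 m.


r2/r1 = 29.7/2.0 = 14.85
Correction = 20*log10(14.85) = 23.4345 dB
SPL2 = 61.4 - 23.4345 = 37.965 dB


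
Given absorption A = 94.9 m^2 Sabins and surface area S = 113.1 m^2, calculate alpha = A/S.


Absorption coefficient = absorbed power / incident power
alpha = A / S = 94.9 / 113.1 = 0.83908


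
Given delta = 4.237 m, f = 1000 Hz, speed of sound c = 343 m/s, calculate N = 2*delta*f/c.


N = 2*delta*f/c = 2*delta/lambda, where lambda = c/f
lambda = 343 / 1000 = 0.343 m
N = 2 * 4.237 / 0.343 = 24.706


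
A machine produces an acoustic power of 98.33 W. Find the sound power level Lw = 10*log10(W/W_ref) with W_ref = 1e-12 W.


W / W_ref = 98.33 / 1e-12 = 9.833e+13
Lw = 10 * log10(9.833e+13) = 139.93 dB


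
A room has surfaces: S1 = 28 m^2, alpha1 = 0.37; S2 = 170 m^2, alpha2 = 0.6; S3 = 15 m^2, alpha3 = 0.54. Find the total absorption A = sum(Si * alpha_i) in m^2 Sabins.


28 * 0.37 = 10.36
170 * 0.6 = 102
15 * 0.54 = 8.1
A_total = 10.36 + 102 + 8.1 = 120.46 m^2


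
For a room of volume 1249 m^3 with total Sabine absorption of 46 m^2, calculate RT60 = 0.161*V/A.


RT60 = 0.161 * 1249 / 46 = 4.3715 s


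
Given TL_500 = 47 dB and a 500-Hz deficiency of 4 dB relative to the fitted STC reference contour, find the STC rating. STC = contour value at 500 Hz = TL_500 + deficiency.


By ASTM E413, STC = value of the fitted reference contour at 500 Hz.
Contour value at 500 Hz = TL_500 + deficiency = 47 + 4 = 51
STC = 51


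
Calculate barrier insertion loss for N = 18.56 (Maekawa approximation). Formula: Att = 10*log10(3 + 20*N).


3 + 20*N = 3 + 20*18.56 = 374.2
Att = 10*log10(374.2) = 25.731 dB


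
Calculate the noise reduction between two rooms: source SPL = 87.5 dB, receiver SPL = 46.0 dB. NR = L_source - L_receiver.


NR = L_source - L_receiver (difference between source and receiving room levels)
NR = 87.5 - 46.0 = 41.5 dB


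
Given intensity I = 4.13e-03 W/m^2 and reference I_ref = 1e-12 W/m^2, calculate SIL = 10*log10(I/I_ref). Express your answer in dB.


I / I_ref = 4.13e-03 / 1e-12 = 4.13e+09
SIL = 10 * log10(4.13e+09) = 96.16 dB


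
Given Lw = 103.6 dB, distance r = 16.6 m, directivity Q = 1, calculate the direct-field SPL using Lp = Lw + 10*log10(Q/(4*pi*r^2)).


4*pi*r^2 = 4*pi*16.6^2 = 3462.79 m^2
Q / (4*pi*r^2) = 1 / 3462.79 = 0.000288784
Lp = 103.6 + 10*log10(0.000288784) = 68.206 dB


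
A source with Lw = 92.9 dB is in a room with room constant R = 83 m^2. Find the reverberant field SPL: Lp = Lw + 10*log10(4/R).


4/R = 4/83 = 0.0481928
Lp = 92.9 + 10*log10(0.0481928) = 79.73 dB


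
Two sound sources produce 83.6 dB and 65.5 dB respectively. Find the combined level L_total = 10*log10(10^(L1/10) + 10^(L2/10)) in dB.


10^(83.6/10) = 2.29087e+08
10^(65.5/10) = 3.54813e+06
Sum = 2.29087e+08 + 3.54813e+06 = 2.32635e+08
L_total = 10*log10(2.32635e+08) = 83.667 dB


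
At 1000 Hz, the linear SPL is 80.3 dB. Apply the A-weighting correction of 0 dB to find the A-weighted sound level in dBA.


A-weighting table: 1000 Hz -> 0 dB correction
SPL_A = SPL + correction = 80.3 + (0) = 80.3 dBA


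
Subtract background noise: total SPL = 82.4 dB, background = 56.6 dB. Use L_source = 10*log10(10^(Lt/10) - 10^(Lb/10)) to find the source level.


10^(82.4/10) = 1.7378e+08
10^(56.6/10) = 457088
Difference = 1.7378e+08 - 457088 = 1.73323e+08
L_source = 10*log10(1.73323e+08) = 82.389 dB


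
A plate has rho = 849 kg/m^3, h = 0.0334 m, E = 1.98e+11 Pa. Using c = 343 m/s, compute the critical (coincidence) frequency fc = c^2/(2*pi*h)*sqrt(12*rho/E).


12*rho/E = 12*849/1.98e+11 = 5.14545e-08
sqrt(12*rho/E) = sqrt(5.14545e-08) = 0.000226836
c^2/(2*pi*h) = 343^2/(2*pi*0.0334) = 560611
fc = 560611 * 0.000226836 = 127.17 Hz


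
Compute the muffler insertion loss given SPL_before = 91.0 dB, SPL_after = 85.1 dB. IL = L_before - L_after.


Insertion loss = SPL without muffler - SPL with muffler
IL = 91.0 - 85.1 = 5.9 dB


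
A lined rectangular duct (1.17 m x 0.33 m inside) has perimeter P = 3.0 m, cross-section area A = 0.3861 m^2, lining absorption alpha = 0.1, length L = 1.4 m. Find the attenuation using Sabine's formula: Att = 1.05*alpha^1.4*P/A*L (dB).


alpha^1.4 = 0.1^1.4 = 0.0398107
Attenuation rate = 1.05 * alpha^1.4 * P / A
= 1.05 * 0.0398107 * 3.0 / 0.3861 = 0.324796 dB/m
Total Att = 0.324796 * 1.4 = 0.45471 dB


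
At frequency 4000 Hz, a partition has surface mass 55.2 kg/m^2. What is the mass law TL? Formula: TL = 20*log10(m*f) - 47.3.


m * f = 55.2 * 4000 = 220800
20*log10(220800) = 106.88 dB
TL = 106.88 - 47.3 = 59.58 dB


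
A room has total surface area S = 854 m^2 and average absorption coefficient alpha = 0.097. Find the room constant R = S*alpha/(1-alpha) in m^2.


R = 854 * 0.097 / (1 - 0.097) = 91.736 m^2


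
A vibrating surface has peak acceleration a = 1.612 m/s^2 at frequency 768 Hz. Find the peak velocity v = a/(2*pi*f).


omega = 2*pi*f = 2*pi*768 = 4825.49 rad/s
v = a / omega = 1.612 / 4825.49 = 0.00033406 m/s


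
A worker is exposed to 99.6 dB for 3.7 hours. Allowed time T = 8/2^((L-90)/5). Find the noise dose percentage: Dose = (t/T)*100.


T_allowed = 8 / 2^((99.6 - 90)/5) = 2.11404 hr
Dose = 3.7 / 2.11404 * 100 = 175.02 %


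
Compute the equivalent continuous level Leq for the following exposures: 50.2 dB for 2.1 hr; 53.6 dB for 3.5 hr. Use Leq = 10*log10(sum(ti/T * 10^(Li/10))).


T_total = 2.1 + 3.5 = 5.6 hr
(2.1/5.6) * 10^(50.2/10) = 39267.3
(3.5/5.6) * 10^(53.6/10) = 143179
Sum = 39267.3 + 143179 = 182446
Leq = 10*log10(182446) = 52.611 dB


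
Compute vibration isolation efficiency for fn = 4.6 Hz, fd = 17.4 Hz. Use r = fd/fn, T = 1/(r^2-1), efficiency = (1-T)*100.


r = 17.4 / 4.6 = 3.78261
r^2 - 1 = 3.78261^2 - 1 = 13.3081
T = 1/13.3081 = 0.0751422
Efficiency = (1 - 0.0751422)*100 = 92.486 %


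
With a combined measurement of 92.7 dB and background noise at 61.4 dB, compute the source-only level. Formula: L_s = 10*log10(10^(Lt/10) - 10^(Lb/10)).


10^(92.7/10) = 1.86209e+09
10^(61.4/10) = 1.38038e+06
Difference = 1.86209e+09 - 1.38038e+06 = 1.86071e+09
L_source = 10*log10(1.86071e+09) = 92.697 dB


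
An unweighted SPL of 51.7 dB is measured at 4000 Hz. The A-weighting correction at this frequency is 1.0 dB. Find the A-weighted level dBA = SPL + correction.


A-weighting table: 4000 Hz -> 1.0 dB correction
SPL_A = SPL + correction = 51.7 + (1.0) = 52.7 dBA


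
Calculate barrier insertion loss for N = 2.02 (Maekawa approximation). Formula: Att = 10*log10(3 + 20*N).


3 + 20*N = 3 + 20*2.02 = 43.4
Att = 10*log10(43.4) = 16.375 dB


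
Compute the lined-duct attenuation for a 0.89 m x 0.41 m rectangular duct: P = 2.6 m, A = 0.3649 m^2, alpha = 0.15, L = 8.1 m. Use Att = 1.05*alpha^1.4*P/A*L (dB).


alpha^1.4 = 0.15^1.4 = 0.0702308
Attenuation rate = 1.05 * alpha^1.4 * P / A
= 1.05 * 0.0702308 * 2.6 / 0.3649 = 0.525432 dB/m
Total Att = 0.525432 * 8.1 = 4.256 dB


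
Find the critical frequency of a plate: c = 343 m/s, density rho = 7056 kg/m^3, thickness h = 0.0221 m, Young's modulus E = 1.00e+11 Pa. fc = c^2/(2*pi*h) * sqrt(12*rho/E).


12*rho/E = 12*7056/1.00e+11 = 8.4672e-07
sqrt(12*rho/E) = sqrt(8.4672e-07) = 0.000920174
c^2/(2*pi*h) = 343^2/(2*pi*0.0221) = 847259
fc = 847259 * 0.000920174 = 779.63 Hz


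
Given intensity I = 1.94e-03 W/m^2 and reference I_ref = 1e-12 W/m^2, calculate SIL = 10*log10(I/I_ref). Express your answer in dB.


I / I_ref = 1.94e-03 / 1e-12 = 1.94e+09
SIL = 10 * log10(1.94e+09) = 92.878 dB


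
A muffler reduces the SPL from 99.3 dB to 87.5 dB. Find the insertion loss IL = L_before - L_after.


Insertion loss = SPL without muffler - SPL with muffler
IL = 99.3 - 87.5 = 11.8 dB


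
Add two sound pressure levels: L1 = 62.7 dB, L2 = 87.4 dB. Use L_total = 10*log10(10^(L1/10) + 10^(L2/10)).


10^(62.7/10) = 1.86209e+06
10^(87.4/10) = 5.49541e+08
Sum = 1.86209e+06 + 5.49541e+08 = 5.51403e+08
L_total = 10*log10(5.51403e+08) = 87.415 dB


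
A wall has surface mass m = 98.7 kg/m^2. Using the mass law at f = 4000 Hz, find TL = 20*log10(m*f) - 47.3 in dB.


m * f = 98.7 * 4000 = 394800
20*log10(394800) = 111.928 dB
TL = 111.928 - 47.3 = 64.628 dB


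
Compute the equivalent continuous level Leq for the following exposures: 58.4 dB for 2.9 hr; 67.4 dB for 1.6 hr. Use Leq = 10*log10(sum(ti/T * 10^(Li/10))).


T_total = 2.9 + 1.6 = 4.5 hr
(2.9/4.5) * 10^(58.4/10) = 445847
(1.6/4.5) * 10^(67.4/10) = 1.95392e+06
Sum = 445847 + 1.95392e+06 = 2.39977e+06
Leq = 10*log10(2.39977e+06) = 63.802 dB


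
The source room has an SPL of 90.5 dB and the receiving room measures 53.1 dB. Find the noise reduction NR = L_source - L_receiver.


NR = L_source - L_receiver (difference between source and receiving room levels)
NR = 90.5 - 53.1 = 37.4 dB


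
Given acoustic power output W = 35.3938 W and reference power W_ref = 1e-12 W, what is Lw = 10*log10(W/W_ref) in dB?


W / W_ref = 35.3938 / 1e-12 = 3.53938e+13
Lw = 10 * log10(3.53938e+13) = 135.49 dB


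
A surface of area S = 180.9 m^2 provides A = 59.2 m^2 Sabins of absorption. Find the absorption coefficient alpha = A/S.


Absorption coefficient = absorbed power / incident power
alpha = A / S = 59.2 / 180.9 = 0.32725


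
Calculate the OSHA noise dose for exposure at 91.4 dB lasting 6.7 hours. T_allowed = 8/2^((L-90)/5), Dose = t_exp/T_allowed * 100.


T_allowed = 8 / 2^((91.4 - 90)/5) = 6.58873 hr
Dose = 6.7 / 6.58873 * 100 = 101.69 %


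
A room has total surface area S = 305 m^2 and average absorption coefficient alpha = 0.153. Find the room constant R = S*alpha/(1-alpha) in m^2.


R = 305 * 0.153 / (1 - 0.153) = 55.094 m^2


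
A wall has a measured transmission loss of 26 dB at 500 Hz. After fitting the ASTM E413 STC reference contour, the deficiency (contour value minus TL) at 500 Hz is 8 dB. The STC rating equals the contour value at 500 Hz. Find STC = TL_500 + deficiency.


By ASTM E413, STC = value of the fitted reference contour at 500 Hz.
Contour value at 500 Hz = TL_500 + deficiency = 26 + 8 = 34
STC = 34


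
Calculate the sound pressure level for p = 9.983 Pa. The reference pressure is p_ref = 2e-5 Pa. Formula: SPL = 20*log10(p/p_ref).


p / p_ref = 9.983 / 2e-5 = 499150
SPL = 20 * log10(499150) = 113.96 dB


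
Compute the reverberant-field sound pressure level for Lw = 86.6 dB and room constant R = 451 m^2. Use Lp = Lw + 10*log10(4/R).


4/R = 4/451 = 0.00886918
Lp = 86.6 + 10*log10(0.00886918) = 66.079 dB


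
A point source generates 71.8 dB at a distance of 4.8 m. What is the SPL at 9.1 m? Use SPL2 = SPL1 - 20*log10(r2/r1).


r2/r1 = 9.1/4.8 = 1.89583
Correction = 20*log10(1.89583) = 5.55599 dB
SPL2 = 71.8 - 5.55599 = 66.244 dB


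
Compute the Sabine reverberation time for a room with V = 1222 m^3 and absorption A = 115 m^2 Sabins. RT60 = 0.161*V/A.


RT60 = 0.161 * 1222 / 115 = 1.7108 s


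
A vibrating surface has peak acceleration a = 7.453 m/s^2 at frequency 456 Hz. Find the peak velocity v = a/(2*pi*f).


omega = 2*pi*f = 2*pi*456 = 2865.13 rad/s
v = a / omega = 7.453 / 2865.13 = 0.0026013 m/s


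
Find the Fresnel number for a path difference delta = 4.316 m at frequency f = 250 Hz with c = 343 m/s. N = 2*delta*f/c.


N = 2*delta*f/c = 2*delta/lambda, where lambda = c/f
lambda = 343 / 250 = 1.372 m
N = 2 * 4.316 / 1.372 = 6.2915


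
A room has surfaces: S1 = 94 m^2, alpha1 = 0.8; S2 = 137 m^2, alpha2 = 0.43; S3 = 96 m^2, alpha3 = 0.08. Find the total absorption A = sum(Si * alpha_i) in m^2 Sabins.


94 * 0.8 = 75.2
137 * 0.43 = 58.91
96 * 0.08 = 7.68
A_total = 75.2 + 58.91 + 7.68 = 141.79 m^2


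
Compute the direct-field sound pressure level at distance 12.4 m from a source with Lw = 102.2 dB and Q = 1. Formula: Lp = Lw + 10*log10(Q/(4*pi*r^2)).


4*pi*r^2 = 4*pi*12.4^2 = 1932.21 m^2
Q / (4*pi*r^2) = 1 / 1932.21 = 0.000517542
Lp = 102.2 + 10*log10(0.000517542) = 69.339 dB


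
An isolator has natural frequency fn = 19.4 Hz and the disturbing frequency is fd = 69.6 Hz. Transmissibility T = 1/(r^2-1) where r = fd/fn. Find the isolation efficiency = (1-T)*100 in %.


r = 69.6 / 19.4 = 3.58763
r^2 - 1 = 3.58763^2 - 1 = 11.8711
T = 1/11.8711 = 0.0842382
Efficiency = (1 - 0.0842382)*100 = 91.576 %


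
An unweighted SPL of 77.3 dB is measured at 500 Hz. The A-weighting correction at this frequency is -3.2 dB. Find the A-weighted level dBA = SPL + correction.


A-weighting table: 500 Hz -> -3.2 dB correction
SPL_A = SPL + correction = 77.3 + (-3.2) = 74.1 dBA


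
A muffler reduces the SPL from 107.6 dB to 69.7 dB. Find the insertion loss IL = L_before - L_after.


Insertion loss = SPL without muffler - SPL with muffler
IL = 107.6 - 69.7 = 37.9 dB


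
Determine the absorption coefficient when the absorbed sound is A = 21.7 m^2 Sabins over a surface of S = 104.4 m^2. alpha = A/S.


Absorption coefficient = absorbed power / incident power
alpha = A / S = 21.7 / 104.4 = 0.20785


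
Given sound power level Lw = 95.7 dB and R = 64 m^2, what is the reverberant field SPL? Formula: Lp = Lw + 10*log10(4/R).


4/R = 4/64 = 0.0625
Lp = 95.7 + 10*log10(0.0625) = 83.659 dB


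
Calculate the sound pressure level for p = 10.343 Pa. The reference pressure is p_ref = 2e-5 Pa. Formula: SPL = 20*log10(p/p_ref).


p / p_ref = 10.343 / 2e-5 = 517150
SPL = 20 * log10(517150) = 114.27 dB


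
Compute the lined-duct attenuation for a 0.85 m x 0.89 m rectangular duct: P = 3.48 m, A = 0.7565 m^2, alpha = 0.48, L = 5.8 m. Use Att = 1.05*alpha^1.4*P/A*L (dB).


alpha^1.4 = 0.48^1.4 = 0.35788
Attenuation rate = 1.05 * alpha^1.4 * P / A
= 1.05 * 0.35788 * 3.48 / 0.7565 = 1.72861 dB/m
Total Att = 1.72861 * 5.8 = 10.026 dB


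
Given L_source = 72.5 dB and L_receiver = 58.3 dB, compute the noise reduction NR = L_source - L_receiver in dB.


NR = L_source - L_receiver (difference between source and receiving room levels)
NR = 72.5 - 58.3 = 14.2 dB


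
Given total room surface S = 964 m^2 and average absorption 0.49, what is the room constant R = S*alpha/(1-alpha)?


R = 964 * 0.49 / (1 - 0.49) = 926.2 m^2


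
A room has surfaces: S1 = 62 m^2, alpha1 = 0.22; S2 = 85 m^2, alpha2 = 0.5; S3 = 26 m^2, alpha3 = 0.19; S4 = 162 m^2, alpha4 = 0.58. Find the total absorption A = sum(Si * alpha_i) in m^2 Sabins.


62 * 0.22 = 13.64
85 * 0.5 = 42.5
26 * 0.19 = 4.94
162 * 0.58 = 93.96
A_total = 13.64 + 42.5 + 4.94 + 93.96 = 155.04 m^2


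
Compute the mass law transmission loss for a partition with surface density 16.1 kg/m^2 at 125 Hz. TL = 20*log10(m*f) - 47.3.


m * f = 16.1 * 125 = 2012.5
20*log10(2012.5) = 66.0747 dB
TL = 66.0747 - 47.3 = 18.775 dB


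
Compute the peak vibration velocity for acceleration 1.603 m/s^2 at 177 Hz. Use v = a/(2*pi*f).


omega = 2*pi*f = 2*pi*177 = 1112.12 rad/s
v = a / omega = 1.603 / 1112.12 = 0.0014414 m/s


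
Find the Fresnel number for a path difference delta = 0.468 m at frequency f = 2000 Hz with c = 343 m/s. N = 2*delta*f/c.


N = 2*delta*f/c = 2*delta/lambda, where lambda = c/f
lambda = 343 / 2000 = 0.1715 m
N = 2 * 0.468 / 0.1715 = 5.4577


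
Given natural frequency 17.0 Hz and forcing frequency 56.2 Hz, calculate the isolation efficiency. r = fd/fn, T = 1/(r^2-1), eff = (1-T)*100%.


r = 56.2 / 17.0 = 3.30588
r^2 - 1 = 3.30588^2 - 1 = 9.92884
T = 1/9.92884 = 0.100717
Efficiency = (1 - 0.100717)*100 = 89.928 %


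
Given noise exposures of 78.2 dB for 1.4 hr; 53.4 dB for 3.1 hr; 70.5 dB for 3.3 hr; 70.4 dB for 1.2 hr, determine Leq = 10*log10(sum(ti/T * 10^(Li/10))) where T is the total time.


T_total = 1.4 + 3.1 + 3.3 + 1.2 = 9.0 hr
(1.4/9.0) * 10^(78.2/10) = 1.02775e+07
(3.1/9.0) * 10^(53.4/10) = 75356.2
(3.3/9.0) * 10^(70.5/10) = 4.11407e+06
(1.2/9.0) * 10^(70.4/10) = 1.46197e+06
Sum = 1.02775e+07 + 75356.2 + 4.11407e+06 + 1.46197e+06 = 1.59289e+07
Leq = 10*log10(1.59289e+07) = 72.022 dB


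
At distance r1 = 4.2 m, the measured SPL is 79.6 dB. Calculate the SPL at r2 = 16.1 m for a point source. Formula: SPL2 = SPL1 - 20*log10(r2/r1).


r2/r1 = 16.1/4.2 = 3.83333
Correction = 20*log10(3.83333) = 11.6715 dB
SPL2 = 79.6 - 11.6715 = 67.928 dB


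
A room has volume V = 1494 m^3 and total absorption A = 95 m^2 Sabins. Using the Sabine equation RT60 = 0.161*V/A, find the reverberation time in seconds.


RT60 = 0.161 * 1494 / 95 = 2.5319 s


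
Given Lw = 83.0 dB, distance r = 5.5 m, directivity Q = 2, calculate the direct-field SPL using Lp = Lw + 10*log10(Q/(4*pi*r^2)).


4*pi*r^2 = 4*pi*5.5^2 = 380.133 m^2
Q / (4*pi*r^2) = 2 / 380.133 = 0.00526132
Lp = 83.0 + 10*log10(0.00526132) = 60.211 dB


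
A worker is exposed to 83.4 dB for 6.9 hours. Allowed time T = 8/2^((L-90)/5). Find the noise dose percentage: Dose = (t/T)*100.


T_allowed = 8 / 2^((83.4 - 90)/5) = 19.9733 hr
Dose = 6.9 / 19.9733 * 100 = 34.546 %


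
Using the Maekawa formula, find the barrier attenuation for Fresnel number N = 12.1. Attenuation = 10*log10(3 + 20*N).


3 + 20*N = 3 + 20*12.1 = 245
Att = 10*log10(245) = 23.892 dB


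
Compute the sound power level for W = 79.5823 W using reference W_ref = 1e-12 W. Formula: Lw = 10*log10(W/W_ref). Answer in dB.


W / W_ref = 79.5823 / 1e-12 = 7.95823e+13
Lw = 10 * log10(7.95823e+13) = 139.01 dB


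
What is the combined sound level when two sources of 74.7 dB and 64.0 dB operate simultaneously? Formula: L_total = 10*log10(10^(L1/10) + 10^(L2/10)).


10^(74.7/10) = 2.95121e+07
10^(64.0/10) = 2.51189e+06
Sum = 2.95121e+07 + 2.51189e+06 = 3.2024e+07
L_total = 10*log10(3.2024e+07) = 75.055 dB


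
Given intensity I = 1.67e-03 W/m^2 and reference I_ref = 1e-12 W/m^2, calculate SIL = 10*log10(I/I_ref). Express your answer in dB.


I / I_ref = 1.67e-03 / 1e-12 = 1.67e+09
SIL = 10 * log10(1.67e+09) = 92.227 dB


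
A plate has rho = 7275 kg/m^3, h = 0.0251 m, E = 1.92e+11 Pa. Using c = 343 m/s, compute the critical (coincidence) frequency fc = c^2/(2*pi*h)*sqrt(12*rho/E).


12*rho/E = 12*7275/1.92e+11 = 4.54687e-07
sqrt(12*rho/E) = sqrt(4.54687e-07) = 0.000674305
c^2/(2*pi*h) = 343^2/(2*pi*0.0251) = 745993
fc = 745993 * 0.000674305 = 503.03 Hz


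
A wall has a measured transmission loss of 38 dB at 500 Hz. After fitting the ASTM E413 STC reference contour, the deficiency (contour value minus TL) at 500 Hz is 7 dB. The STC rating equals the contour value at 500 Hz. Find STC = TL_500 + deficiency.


By ASTM E413, STC = value of the fitted reference contour at 500 Hz.
Contour value at 500 Hz = TL_500 + deficiency = 38 + 7 = 45
STC = 45


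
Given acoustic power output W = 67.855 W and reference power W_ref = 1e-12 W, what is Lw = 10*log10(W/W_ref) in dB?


W / W_ref = 67.855 / 1e-12 = 6.7855e+13
Lw = 10 * log10(6.7855e+13) = 138.32 dB


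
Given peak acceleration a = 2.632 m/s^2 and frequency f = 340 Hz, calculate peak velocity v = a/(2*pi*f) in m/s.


omega = 2*pi*f = 2*pi*340 = 2136.28 rad/s
v = a / omega = 2.632 / 2136.28 = 0.001232 m/s


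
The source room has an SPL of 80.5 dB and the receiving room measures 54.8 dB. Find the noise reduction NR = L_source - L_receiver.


NR = L_source - L_receiver (difference between source and receiving room levels)
NR = 80.5 - 54.8 = 25.7 dB


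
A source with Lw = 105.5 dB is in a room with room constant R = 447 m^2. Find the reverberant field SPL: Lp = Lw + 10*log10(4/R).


4/R = 4/447 = 0.00894855
Lp = 105.5 + 10*log10(0.00894855) = 85.018 dB


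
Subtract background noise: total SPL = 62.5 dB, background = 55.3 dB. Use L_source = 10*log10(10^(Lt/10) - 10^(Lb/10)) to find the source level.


10^(62.5/10) = 1.77828e+06
10^(55.3/10) = 338844
Difference = 1.77828e+06 - 338844 = 1.43944e+06
L_source = 10*log10(1.43944e+06) = 61.582 dB


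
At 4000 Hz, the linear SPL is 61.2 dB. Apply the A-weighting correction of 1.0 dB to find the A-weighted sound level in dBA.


A-weighting table: 4000 Hz -> 1.0 dB correction
SPL_A = SPL + correction = 61.2 + (1.0) = 62.2 dBA


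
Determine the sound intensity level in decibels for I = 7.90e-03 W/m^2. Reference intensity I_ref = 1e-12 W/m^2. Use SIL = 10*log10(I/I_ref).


I / I_ref = 7.90e-03 / 1e-12 = 7.9e+09
SIL = 10 * log10(7.9e+09) = 98.976 dB


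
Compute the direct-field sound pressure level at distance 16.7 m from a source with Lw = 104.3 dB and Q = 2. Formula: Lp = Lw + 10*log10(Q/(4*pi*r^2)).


4*pi*r^2 = 4*pi*16.7^2 = 3504.64 m^2
Q / (4*pi*r^2) = 2 / 3504.64 = 0.000570672
Lp = 104.3 + 10*log10(0.000570672) = 71.864 dB


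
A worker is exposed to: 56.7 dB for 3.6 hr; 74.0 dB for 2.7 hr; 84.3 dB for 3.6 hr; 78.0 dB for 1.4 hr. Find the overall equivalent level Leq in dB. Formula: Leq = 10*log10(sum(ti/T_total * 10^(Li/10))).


T_total = 3.6 + 2.7 + 3.6 + 1.4 = 11.3 hr
(3.6/11.3) * 10^(56.7/10) = 149013
(2.7/11.3) * 10^(74.0/10) = 6.00185e+06
(3.6/11.3) * 10^(84.3/10) = 8.5748e+07
(1.4/11.3) * 10^(78.0/10) = 7.81717e+06
Sum = 149013 + 6.00185e+06 + 8.5748e+07 + 7.81717e+06 = 9.9716e+07
Leq = 10*log10(9.9716e+07) = 79.988 dB


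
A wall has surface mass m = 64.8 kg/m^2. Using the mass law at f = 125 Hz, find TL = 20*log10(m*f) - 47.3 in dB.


m * f = 64.8 * 125 = 8100
20*log10(8100) = 78.1697 dB
TL = 78.1697 - 47.3 = 30.87 dB


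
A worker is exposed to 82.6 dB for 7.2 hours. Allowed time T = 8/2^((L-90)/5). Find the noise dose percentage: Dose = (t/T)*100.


T_allowed = 8 / 2^((82.6 - 90)/5) = 22.3159 hr
Dose = 7.2 / 22.3159 * 100 = 32.264 %


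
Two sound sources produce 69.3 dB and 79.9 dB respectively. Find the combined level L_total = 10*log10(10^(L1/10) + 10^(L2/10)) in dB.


10^(69.3/10) = 8.51138e+06
10^(79.9/10) = 9.77237e+07
Sum = 8.51138e+06 + 9.77237e+07 = 1.06235e+08
L_total = 10*log10(1.06235e+08) = 80.263 dB


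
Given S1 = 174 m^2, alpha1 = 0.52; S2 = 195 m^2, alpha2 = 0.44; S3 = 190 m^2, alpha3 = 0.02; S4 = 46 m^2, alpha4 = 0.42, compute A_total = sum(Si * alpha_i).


174 * 0.52 = 90.48
195 * 0.44 = 85.8
190 * 0.02 = 3.8
46 * 0.42 = 19.32
A_total = 90.48 + 85.8 + 3.8 + 19.32 = 199.4 m^2


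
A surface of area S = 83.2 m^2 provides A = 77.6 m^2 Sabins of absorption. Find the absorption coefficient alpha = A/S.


Absorption coefficient = absorbed power / incident power
alpha = A / S = 77.6 / 83.2 = 0.93269


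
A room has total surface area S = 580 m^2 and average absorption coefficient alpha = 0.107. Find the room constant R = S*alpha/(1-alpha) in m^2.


R = 580 * 0.107 / (1 - 0.107) = 69.496 m^2


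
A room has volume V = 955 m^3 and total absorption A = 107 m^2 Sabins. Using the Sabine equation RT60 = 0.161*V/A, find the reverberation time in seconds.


RT60 = 0.161 * 955 / 107 = 1.437 s


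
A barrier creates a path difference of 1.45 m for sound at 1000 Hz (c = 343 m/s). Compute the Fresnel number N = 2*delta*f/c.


N = 2*delta*f/c = 2*delta/lambda, where lambda = c/f
lambda = 343 / 1000 = 0.343 m
N = 2 * 1.45 / 0.343 = 8.4548


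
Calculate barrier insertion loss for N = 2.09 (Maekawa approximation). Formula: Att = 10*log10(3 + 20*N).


3 + 20*N = 3 + 20*2.09 = 44.8
Att = 10*log10(44.8) = 16.513 dB


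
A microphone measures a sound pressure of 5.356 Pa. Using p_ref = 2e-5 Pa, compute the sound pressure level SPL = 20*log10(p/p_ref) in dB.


p / p_ref = 5.356 / 2e-5 = 267800
SPL = 20 * log10(267800) = 108.56 dB


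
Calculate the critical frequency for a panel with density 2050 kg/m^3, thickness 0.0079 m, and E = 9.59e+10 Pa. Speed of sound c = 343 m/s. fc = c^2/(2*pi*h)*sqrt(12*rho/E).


12*rho/E = 12*2050/9.59e+10 = 2.56517e-07
sqrt(12*rho/E) = sqrt(2.56517e-07) = 0.000506475
c^2/(2*pi*h) = 343^2/(2*pi*0.0079) = 2.37018e+06
fc = 2.37018e+06 * 0.000506475 = 1200.4 Hz


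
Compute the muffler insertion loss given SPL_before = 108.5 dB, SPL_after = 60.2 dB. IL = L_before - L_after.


Insertion loss = SPL without muffler - SPL with muffler
IL = 108.5 - 60.2 = 48.3 dB


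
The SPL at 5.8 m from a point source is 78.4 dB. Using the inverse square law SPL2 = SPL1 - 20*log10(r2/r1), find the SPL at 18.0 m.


r2/r1 = 18.0/5.8 = 3.10345
Correction = 20*log10(3.10345) = 9.8369 dB
SPL2 = 78.4 - 9.8369 = 68.563 dB


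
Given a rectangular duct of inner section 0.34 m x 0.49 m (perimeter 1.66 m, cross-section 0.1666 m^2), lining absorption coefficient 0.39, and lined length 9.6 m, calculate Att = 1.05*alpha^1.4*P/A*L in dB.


alpha^1.4 = 0.39^1.4 = 0.267603
Attenuation rate = 1.05 * alpha^1.4 * P / A
= 1.05 * 0.267603 * 1.66 / 0.1666 = 2.79971 dB/m
Total Att = 2.79971 * 9.6 = 26.877 dB


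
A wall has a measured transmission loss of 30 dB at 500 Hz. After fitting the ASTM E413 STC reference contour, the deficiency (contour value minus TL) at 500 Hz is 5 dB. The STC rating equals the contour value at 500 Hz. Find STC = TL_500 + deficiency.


By ASTM E413, STC = value of the fitted reference contour at 500 Hz.
Contour value at 500 Hz = TL_500 + deficiency = 30 + 5 = 35
STC = 35


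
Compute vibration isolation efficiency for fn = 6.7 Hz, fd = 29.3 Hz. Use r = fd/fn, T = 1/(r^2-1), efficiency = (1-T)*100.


r = 29.3 / 6.7 = 4.37313
r^2 - 1 = 4.37313^2 - 1 = 18.1243
T = 1/18.1243 = 0.0551745
Efficiency = (1 - 0.0551745)*100 = 94.483 %


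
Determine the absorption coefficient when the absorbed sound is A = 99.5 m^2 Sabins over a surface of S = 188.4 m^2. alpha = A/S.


Absorption coefficient = absorbed power / incident power
alpha = A / S = 99.5 / 188.4 = 0.52813


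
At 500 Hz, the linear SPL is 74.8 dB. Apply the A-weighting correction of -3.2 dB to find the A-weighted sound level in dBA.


A-weighting table: 500 Hz -> -3.2 dB correction
SPL_A = SPL + correction = 74.8 + (-3.2) = 71.6 dBA


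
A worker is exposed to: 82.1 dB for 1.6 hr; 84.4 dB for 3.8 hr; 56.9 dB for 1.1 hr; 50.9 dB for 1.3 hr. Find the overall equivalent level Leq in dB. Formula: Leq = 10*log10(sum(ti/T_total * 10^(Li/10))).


T_total = 1.6 + 3.8 + 1.1 + 1.3 = 7.8 hr
(1.6/7.8) * 10^(82.1/10) = 3.32679e+07
(3.8/7.8) * 10^(84.4/10) = 1.3418e+08
(1.1/7.8) * 10^(56.9/10) = 69071.4
(1.3/7.8) * 10^(50.9/10) = 20504.5
Sum = 3.32679e+07 + 1.3418e+08 + 69071.4 + 20504.5 = 1.67537e+08
Leq = 10*log10(1.67537e+08) = 82.241 dB


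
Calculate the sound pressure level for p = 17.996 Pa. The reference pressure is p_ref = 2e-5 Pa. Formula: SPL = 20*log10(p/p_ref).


p / p_ref = 17.996 / 2e-5 = 899800
SPL = 20 * log10(899800) = 119.08 dB


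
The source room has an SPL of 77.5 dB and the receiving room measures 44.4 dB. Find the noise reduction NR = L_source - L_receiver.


NR = L_source - L_receiver (difference between source and receiving room levels)
NR = 77.5 - 44.4 = 33.1 dB


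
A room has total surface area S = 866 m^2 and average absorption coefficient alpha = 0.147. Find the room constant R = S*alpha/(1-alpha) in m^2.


R = 866 * 0.147 / (1 - 0.147) = 149.24 m^2


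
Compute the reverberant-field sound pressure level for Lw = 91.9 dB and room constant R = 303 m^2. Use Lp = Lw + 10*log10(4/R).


4/R = 4/303 = 0.0132013
Lp = 91.9 + 10*log10(0.0132013) = 73.106 dB


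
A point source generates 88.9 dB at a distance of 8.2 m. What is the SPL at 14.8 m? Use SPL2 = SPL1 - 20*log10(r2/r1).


r2/r1 = 14.8/8.2 = 1.80488
Correction = 20*log10(1.80488) = 5.12897 dB
SPL2 = 88.9 - 5.12897 = 83.771 dB


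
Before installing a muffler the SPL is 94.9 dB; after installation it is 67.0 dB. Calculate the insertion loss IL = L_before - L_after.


Insertion loss = SPL without muffler - SPL with muffler
IL = 94.9 - 67.0 = 27.9 dB


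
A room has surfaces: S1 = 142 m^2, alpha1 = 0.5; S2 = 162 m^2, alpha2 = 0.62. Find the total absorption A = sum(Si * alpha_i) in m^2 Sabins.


142 * 0.5 = 71
162 * 0.62 = 100.44
A_total = 71 + 100.44 = 171.44 m^2


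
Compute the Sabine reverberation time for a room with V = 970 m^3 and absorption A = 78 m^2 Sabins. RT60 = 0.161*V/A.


RT60 = 0.161 * 970 / 78 = 2.0022 s


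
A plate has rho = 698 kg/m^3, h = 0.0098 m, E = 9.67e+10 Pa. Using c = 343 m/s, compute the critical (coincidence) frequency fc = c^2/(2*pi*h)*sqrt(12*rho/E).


12*rho/E = 12*698/9.67e+10 = 8.66184e-08
sqrt(12*rho/E) = sqrt(8.66184e-08) = 0.00029431
c^2/(2*pi*h) = 343^2/(2*pi*0.0098) = 1.91066e+06
fc = 1.91066e+06 * 0.00029431 = 562.33 Hz


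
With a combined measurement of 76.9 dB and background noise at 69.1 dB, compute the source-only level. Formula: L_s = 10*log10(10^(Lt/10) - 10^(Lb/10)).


10^(76.9/10) = 4.89779e+07
10^(69.1/10) = 8.12831e+06
Difference = 4.89779e+07 - 8.12831e+06 = 4.08496e+07
L_source = 10*log10(4.08496e+07) = 76.112 dB


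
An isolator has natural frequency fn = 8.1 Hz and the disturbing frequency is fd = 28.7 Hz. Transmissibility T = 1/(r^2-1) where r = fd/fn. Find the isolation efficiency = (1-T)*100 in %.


r = 28.7 / 8.1 = 3.54321
r^2 - 1 = 3.54321^2 - 1 = 11.5543
T = 1/11.5543 = 0.0865479
Efficiency = (1 - 0.0865479)*100 = 91.345 %


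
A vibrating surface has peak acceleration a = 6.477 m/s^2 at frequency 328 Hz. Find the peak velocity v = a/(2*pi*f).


omega = 2*pi*f = 2*pi*328 = 2060.88 rad/s
v = a / omega = 6.477 / 2060.88 = 0.0031428 m/s


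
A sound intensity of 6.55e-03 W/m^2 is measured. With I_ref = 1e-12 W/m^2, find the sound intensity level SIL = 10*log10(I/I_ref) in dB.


I / I_ref = 6.55e-03 / 1e-12 = 6.55e+09
SIL = 10 * log10(6.55e+09) = 98.162 dB


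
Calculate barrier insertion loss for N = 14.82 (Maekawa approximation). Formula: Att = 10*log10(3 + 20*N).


3 + 20*N = 3 + 20*14.82 = 299.4
Att = 10*log10(299.4) = 24.763 dB


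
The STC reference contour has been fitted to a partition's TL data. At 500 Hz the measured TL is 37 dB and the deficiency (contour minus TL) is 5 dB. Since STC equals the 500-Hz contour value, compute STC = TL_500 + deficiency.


By ASTM E413, STC = value of the fitted reference contour at 500 Hz.
Contour value at 500 Hz = TL_500 + deficiency = 37 + 5 = 42
STC = 42


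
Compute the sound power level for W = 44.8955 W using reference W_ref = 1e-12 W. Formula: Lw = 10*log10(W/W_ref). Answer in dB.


W / W_ref = 44.8955 / 1e-12 = 4.48955e+13
Lw = 10 * log10(4.48955e+13) = 136.52 dB


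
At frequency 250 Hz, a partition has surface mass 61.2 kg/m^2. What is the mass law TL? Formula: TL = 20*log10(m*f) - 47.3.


m * f = 61.2 * 250 = 15300
20*log10(15300) = 83.6938 dB
TL = 83.6938 - 47.3 = 36.394 dB


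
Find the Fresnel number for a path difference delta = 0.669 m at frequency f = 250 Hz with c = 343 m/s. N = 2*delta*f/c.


N = 2*delta*f/c = 2*delta/lambda, where lambda = c/f
lambda = 343 / 250 = 1.372 m
N = 2 * 0.669 / 1.372 = 0.97522


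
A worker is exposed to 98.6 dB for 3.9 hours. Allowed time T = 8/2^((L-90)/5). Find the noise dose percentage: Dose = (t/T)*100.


T_allowed = 8 / 2^((98.6 - 90)/5) = 2.42839 hr
Dose = 3.9 / 2.42839 * 100 = 160.6 %


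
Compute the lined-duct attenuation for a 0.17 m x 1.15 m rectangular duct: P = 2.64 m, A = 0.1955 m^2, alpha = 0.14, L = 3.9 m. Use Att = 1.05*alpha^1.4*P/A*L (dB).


alpha^1.4 = 0.14^1.4 = 0.0637645
Attenuation rate = 1.05 * alpha^1.4 * P / A
= 1.05 * 0.0637645 * 2.64 / 0.1955 = 0.904119 dB/m
Total Att = 0.904119 * 3.9 = 3.5261 dB


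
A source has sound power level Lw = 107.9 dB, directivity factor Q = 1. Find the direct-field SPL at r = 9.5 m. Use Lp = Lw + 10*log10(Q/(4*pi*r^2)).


4*pi*r^2 = 4*pi*9.5^2 = 1134.11 m^2
Q / (4*pi*r^2) = 1 / 1134.11 = 0.000881749
Lp = 107.9 + 10*log10(0.000881749) = 77.353 dB


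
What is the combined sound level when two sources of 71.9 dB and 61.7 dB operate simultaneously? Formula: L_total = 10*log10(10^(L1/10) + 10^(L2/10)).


10^(71.9/10) = 1.54882e+07
10^(61.7/10) = 1.47911e+06
Sum = 1.54882e+07 + 1.47911e+06 = 1.69673e+07
L_total = 10*log10(1.69673e+07) = 72.296 dB


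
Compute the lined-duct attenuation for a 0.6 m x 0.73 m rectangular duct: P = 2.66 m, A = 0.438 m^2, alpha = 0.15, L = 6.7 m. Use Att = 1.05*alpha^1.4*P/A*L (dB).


alpha^1.4 = 0.15^1.4 = 0.0702308
Attenuation rate = 1.05 * alpha^1.4 * P / A
= 1.05 * 0.0702308 * 2.66 / 0.438 = 0.447842 dB/m
Total Att = 0.447842 * 6.7 = 3.0005 dB


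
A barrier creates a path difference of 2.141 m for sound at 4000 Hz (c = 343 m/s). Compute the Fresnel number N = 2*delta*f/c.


N = 2*delta*f/c = 2*delta/lambda, where lambda = c/f
lambda = 343 / 4000 = 0.08575 m
N = 2 * 2.141 / 0.08575 = 49.936


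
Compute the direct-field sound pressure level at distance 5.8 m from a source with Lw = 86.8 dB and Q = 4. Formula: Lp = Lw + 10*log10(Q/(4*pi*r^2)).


4*pi*r^2 = 4*pi*5.8^2 = 422.733 m^2
Q / (4*pi*r^2) = 4 / 422.733 = 0.00946224
Lp = 86.8 + 10*log10(0.00946224) = 66.56 dB


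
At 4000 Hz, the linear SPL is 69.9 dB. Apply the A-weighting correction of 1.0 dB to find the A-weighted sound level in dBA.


A-weighting table: 4000 Hz -> 1.0 dB correction
SPL_A = SPL + correction = 69.9 + (1.0) = 70.9 dBA


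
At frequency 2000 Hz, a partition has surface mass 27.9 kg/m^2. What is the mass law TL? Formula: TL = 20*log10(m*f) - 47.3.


m * f = 27.9 * 2000 = 55800
20*log10(55800) = 94.9327 dB
TL = 94.9327 - 47.3 = 47.633 dB


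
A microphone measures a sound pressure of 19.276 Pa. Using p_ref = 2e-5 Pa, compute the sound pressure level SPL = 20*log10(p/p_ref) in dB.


p / p_ref = 19.276 / 2e-5 = 963800
SPL = 20 * log10(963800) = 119.68 dB


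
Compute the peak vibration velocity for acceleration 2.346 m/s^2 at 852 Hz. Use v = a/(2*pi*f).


omega = 2*pi*f = 2*pi*852 = 5353.27 rad/s
v = a / omega = 2.346 / 5353.27 = 0.00043824 m/s


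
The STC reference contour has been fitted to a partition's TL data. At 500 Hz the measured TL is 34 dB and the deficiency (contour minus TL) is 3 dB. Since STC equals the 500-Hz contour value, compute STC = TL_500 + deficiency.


By ASTM E413, STC = value of the fitted reference contour at 500 Hz.
Contour value at 500 Hz = TL_500 + deficiency = 34 + 3 = 37
STC = 37


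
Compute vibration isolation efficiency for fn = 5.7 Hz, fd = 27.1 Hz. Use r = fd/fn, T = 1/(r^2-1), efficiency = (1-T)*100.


r = 27.1 / 5.7 = 4.75439
r^2 - 1 = 4.75439^2 - 1 = 21.6042
T = 1/21.6042 = 0.0462873
Efficiency = (1 - 0.0462873)*100 = 95.371 %


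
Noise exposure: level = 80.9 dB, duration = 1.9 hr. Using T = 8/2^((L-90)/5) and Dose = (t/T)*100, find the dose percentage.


T_allowed = 8 / 2^((80.9 - 90)/5) = 28.2465 hr
Dose = 1.9 / 28.2465 * 100 = 6.7265 %


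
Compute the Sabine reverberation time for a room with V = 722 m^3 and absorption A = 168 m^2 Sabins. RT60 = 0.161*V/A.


RT60 = 0.161 * 722 / 168 = 0.69192 s


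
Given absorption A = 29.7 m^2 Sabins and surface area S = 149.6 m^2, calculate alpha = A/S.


Absorption coefficient = absorbed power / incident power
alpha = A / S = 29.7 / 149.6 = 0.19853


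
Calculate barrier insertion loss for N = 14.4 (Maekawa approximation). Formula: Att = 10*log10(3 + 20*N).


3 + 20*N = 3 + 20*14.4 = 291
Att = 10*log10(291) = 24.639 dB
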